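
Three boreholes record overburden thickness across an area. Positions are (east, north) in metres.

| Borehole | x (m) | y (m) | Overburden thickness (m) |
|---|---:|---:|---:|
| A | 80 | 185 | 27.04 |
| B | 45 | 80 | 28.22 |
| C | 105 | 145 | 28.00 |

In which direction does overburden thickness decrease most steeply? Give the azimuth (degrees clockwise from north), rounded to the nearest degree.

320°

With d = a·x + b·y + c and A as origin, the differences give:
  (-35)·a + (-105)·b = +1.18
  25·a + (-40)·b = +0.96
Eliminate b (×(-40) and ×(-105), subtract): 4025·a = 53.600 → a = ∂d/∂x = +0.01332
Back-substitute: b = ∂d/∂y = -0.01568.
Steepest decrease is along −∇f: components (-0.01332 E, +0.01568 N).
Azimuth = atan2(-0.01332, +0.01568) = 319.7° ≈ 320°.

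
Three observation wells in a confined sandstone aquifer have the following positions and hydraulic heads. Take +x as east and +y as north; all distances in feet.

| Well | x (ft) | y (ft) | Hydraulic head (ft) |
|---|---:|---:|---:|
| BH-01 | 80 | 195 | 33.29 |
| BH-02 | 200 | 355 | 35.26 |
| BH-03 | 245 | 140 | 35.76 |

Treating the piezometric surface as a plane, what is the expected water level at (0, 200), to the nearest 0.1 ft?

With h = a·x + b·y + c and BH-01 as origin, the differences give:
  120·a + 160·b = +1.97
  165·a + (-55)·b = +2.47
Eliminate b (×(-55) and ×160, subtract): -33000·a = -503.550 → a = ∂h/∂x = +0.01526
Back-substitute: b = ∂h/∂y = +0.0008682.
h(0, 200) = 33.29 + (+0.01526)·(-80) + (+0.0008682)·(5) = 33.29 -1.221 +0.004 = 32.074 ft.

32.1 ft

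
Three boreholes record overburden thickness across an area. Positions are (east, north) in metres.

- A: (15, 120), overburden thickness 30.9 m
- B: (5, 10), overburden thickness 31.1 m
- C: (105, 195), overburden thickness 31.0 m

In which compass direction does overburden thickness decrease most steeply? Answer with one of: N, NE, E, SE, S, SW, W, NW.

With d = a·x + b·y + c and A as origin, the differences give:
  (-10)·a + (-110)·b = +0.2
  90·a + 75·b = +0.1
Eliminate b (×75 and ×(-110), subtract): 9150·a = 26.00 → a = ∂d/∂x = +0.002842
Back-substitute: b = ∂d/∂y = -0.002077.
Steepest decrease is along −∇f = (-0.002842 E, +0.002077 N) → northwest.

NW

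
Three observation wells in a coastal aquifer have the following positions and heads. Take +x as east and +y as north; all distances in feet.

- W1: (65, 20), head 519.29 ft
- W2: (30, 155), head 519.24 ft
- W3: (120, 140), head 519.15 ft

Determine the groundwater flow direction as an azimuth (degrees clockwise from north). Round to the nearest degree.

059°

Differences from W1: to W2 (Δx, Δy, Δh) = (-35, 135, -0.05); to W3 = (55, 120, -0.14).
Determinant of the coordinate differences = (-35)·120 − 55·135 = -11625.
∂h/∂x = [(-0.05)·120 − (-0.14)·135] / -11625 = -0.001110
∂h/∂y = [(-35)·(-0.14) − 55·(-0.05)] / -11625 = -0.0006581
Flow direction (−∇h) has components (+0.001110 E, +0.0006581 N).
Azimuth = atan2(E, N) = atan2(+0.001110, +0.0006581) = 59.3° ≈ 059°.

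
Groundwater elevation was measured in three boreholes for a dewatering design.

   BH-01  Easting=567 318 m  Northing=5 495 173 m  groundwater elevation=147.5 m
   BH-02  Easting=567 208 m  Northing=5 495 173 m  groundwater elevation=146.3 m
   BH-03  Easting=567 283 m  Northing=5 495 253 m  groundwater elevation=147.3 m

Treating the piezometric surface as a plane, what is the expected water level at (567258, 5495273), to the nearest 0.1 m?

Differences from BH-01: to BH-02 (Δx, Δy, Δh) = (-110, 0, -1.2); to BH-03 = (-35, 80, -0.2).
Solve a·Δx + b·Δy = Δh: det = (-110)·80 − (-35)·0 = -8800.
∂h/∂x = [(-1.2)·80 − (-0.2)·0] / -8800 = +0.01091
∂h/∂y = [(-110)·(-0.2) − (-35)·(-1.2)] / -8800 = +0.002273
h(567258, 5495273) = 147.5 + (+0.01091)·(-60) + (+0.002273)·(100) = 147.5 -0.655 +0.227 = 147.073 m.

147.1 m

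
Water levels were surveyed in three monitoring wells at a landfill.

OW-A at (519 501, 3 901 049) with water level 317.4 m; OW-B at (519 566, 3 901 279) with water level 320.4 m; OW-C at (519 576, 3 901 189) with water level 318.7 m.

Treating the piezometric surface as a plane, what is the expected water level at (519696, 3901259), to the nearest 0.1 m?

Differences from OW-A: to OW-B (Δx, Δy, Δh) = (65, 230, +3.0); to OW-C = (75, 140, +1.3).
Solve a·Δx + b·Δy = Δh: det = 65·140 − 75·230 = -8150.
∂h/∂x = [(+3.0)·140 − (+1.3)·230] / -8150 = -0.01485
∂h/∂y = [65·(+1.3) − 75·(+3.0)] / -8150 = +0.01724
h(519696, 3901259) = 317.4 + (-0.01485)·(195) + (+0.01724)·(210) = 317.4 -2.895 +3.620 = 318.125 m.

318.1 m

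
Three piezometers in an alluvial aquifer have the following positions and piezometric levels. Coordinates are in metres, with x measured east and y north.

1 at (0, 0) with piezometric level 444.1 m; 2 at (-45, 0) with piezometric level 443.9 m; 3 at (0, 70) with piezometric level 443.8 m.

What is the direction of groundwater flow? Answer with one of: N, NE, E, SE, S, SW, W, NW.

NW

∂h/∂x = (443.9 − 444.1) / (-45 − 0) = +0.004444
∂h/∂y = (443.8 − 444.1) / (70 − 0) = -0.004286
Flow = −∇h = (-0.004444 east, +0.004286 north), which points northwest.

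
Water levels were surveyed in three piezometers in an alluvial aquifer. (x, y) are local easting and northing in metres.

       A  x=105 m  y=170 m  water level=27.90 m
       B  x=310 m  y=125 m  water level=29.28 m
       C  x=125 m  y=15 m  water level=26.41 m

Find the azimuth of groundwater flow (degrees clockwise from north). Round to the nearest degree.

220°

With h = a·x + b·y + c and A as origin, the differences give:
  205·a + (-45)·b = +1.38
  20·a + (-155)·b = -1.49
Eliminate b (×(-155) and ×(-45), subtract): -30875·a = -280.950 → a = ∂h/∂x = +0.009100
Back-substitute: b = ∂h/∂y = +0.01079.
Flow direction (−∇h) has components (-0.009100 E, -0.01079 N).
Azimuth = atan2(E, N) = atan2(-0.009100, -0.01079) = 220.1° ≈ 220°.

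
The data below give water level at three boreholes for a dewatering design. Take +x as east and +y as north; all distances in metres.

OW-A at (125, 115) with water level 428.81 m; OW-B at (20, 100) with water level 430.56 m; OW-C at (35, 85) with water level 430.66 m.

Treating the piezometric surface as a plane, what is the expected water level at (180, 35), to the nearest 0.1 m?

429.7 m

Taking OW-A as reference: OW-B−OW-A = (-105, -15, +1.75); OW-C−OW-A = (-90, -30, +1.85).
Solve a·Δx + b·Δy = Δh: det = (-105)·(-30) − (-90)·(-15) = 1800.
∂h/∂x = [(+1.75)·(-30) − (+1.85)·(-15)] / 1800 = -0.01375
∂h/∂y = [(-105)·(+1.85) − (-90)·(+1.75)] / 1800 = -0.02042
h(180, 35) = 428.81 + (-0.01375)·(55) + (-0.02042)·(-80) = 428.81 -0.756 +1.633 = 429.687 m.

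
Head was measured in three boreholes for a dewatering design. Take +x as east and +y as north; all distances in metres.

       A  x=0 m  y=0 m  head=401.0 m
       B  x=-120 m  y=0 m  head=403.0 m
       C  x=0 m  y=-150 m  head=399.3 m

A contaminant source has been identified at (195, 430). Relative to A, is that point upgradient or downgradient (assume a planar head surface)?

upgradient

∂h/∂x = (403.0 − 401.0) / (-120 − 0) = -0.01667
∂h/∂y = (399.3 − 401.0) / (-150 − 0) = +0.01133
Head at (195, 430) = 401.0 + (-0.01667)·(195) + (+0.01133)·(430) = 402.62 m.
That is higher than the 401.0 m at A, so the point is upgradient.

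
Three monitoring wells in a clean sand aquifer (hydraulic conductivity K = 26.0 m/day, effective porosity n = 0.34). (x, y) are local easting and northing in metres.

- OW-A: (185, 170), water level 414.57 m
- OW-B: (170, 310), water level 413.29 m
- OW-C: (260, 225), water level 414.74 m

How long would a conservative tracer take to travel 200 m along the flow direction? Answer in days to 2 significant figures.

With h = a·x + b·y + c and OW-A as origin, the differences give:
  (-15)·a + 140·b = -1.28
  75·a + 55·b = +0.17
Eliminate b (×55 and ×140, subtract): -11325·a = -94.200 → a = ∂h/∂x = +0.008318
Back-substitute: b = ∂h/∂y = -0.008252.
|∇h| = √(0.008318² + -0.008252²) = 0.01172
Seepage velocity v = K·i/n = 26.0 × 0.01172 / 0.34 = 0.8962 m/day.
t = 200 / 0.8962 = 223.2 days.

220 days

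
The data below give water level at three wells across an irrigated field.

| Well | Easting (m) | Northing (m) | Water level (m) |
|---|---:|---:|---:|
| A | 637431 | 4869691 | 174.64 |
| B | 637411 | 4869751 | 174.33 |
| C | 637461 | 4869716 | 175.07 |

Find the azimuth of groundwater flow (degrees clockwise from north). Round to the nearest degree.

Taking A as reference: B−A = (-20, 60, -0.31); C−A = (30, 25, +0.43).
Solve a·Δx + b·Δy = Δh: det = (-20)·25 − 30·60 = -2300.
∂h/∂x = [(-0.31)·25 − (+0.43)·60] / -2300 = +0.01459
∂h/∂y = [(-20)·(+0.43) − 30·(-0.31)] / -2300 = -0.0003043
Flow direction (−∇h) has components (-0.01459 E, +0.0003043 N).
Azimuth = atan2(E, N) = atan2(-0.01459, +0.0003043) = 271.2° ≈ 271°.

271°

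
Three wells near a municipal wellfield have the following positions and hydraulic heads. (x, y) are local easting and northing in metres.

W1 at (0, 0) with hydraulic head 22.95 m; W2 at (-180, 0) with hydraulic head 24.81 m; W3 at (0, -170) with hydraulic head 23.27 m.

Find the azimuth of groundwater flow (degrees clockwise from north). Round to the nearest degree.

080°

∂h/∂x = (24.81 − 22.95) / (-180 − 0) = -0.01033
∂h/∂y = (23.27 − 22.95) / (-170 − 0) = -0.001882
Flow direction (−∇h) has components (+0.01033 E, +0.001882 N).
Azimuth = atan2(E, N) = atan2(+0.01033, +0.001882) = 79.7° ≈ 080°.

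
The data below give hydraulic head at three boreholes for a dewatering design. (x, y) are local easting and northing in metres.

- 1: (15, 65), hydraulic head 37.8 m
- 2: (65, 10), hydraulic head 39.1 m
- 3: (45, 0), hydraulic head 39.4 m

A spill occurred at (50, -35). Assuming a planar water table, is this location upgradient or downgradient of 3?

Three-point gradient (reference 1): Δ to 2 = (50, -55, +1.3), Δ to 3 = (30, -65, +1.6).
∂h/∂x = -0.002187, ∂h/∂y = -0.02562 (det = -1600).
Head at (50, -35) = 37.8 + (-0.002187)·(35) + (-0.02562)·(-100) = 40.29 m.
That is higher than the 39.4 m at 3, so the point is upgradient.

upgradient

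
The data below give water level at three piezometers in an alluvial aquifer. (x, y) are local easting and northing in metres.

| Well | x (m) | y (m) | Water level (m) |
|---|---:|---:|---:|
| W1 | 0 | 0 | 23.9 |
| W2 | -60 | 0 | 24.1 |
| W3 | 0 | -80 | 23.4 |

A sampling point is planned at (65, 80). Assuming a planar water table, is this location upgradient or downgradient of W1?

upgradient

∂h/∂x = (24.1 − 23.9) / (-60 − 0) = -0.003333
∂h/∂y = (23.4 − 23.9) / (-80 − 0) = +0.006250
Head at (65, 80) = 23.9 + (-0.003333)·(65) + (+0.006250)·(80) = 24.18 m.
That is higher than the 23.9 m at W1, so the point is upgradient.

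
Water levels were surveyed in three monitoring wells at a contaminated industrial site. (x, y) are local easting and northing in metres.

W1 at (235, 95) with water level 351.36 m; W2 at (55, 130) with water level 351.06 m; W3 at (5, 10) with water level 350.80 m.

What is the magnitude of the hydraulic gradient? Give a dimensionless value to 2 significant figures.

0.0024

Three-point gradient (reference W1): Δ to W2 = (-180, 35, -0.30), Δ to W3 = (-230, -85, -0.56).
∂h/∂x = +0.001931, ∂h/∂y = +0.001362 (det = 23350).
|∇h| = √(0.001931² + 0.001362²) = 0.002363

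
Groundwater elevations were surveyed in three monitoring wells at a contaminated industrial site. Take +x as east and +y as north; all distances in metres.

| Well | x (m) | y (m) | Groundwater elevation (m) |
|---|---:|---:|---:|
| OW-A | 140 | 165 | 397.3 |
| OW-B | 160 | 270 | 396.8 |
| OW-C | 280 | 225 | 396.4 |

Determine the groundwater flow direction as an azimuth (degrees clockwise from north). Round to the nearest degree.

Differences from OW-A: to OW-B (Δx, Δy, Δh) = (20, 105, -0.5); to OW-C = (140, 60, -0.9).
Solve a·Δx + b·Δy = Δh: det = 20·60 − 140·105 = -13500.
∂h/∂x = [(-0.5)·60 − (-0.9)·105] / -13500 = -0.004778
∂h/∂y = [20·(-0.9) − 140·(-0.5)] / -13500 = -0.003852
Flow direction (−∇h) has components (+0.004778 E, +0.003852 N).
Azimuth = atan2(E, N) = atan2(+0.004778, +0.003852) = 51.1° ≈ 051°.

051°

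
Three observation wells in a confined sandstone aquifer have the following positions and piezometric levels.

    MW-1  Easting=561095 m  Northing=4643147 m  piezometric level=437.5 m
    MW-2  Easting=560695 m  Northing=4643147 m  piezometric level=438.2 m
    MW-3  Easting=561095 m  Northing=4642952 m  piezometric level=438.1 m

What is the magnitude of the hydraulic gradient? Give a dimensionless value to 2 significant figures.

∂h/∂x = (438.2 − 437.5) / (560695 − 561095) = -0.001750
∂h/∂y = (438.1 − 437.5) / (4642952 − 4643147) = -0.003077
|∇h| = √(-0.001750² + -0.003077²) = 0.00354

0.0035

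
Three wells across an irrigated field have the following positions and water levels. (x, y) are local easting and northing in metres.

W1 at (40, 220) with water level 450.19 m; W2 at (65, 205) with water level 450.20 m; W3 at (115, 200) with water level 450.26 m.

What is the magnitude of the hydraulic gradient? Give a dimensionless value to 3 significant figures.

0.00210

With h = a·x + b·y + c and W1 as origin, the differences give:
  25·a + (-15)·b = +0.01
  75·a + (-20)·b = +0.07
Eliminate b (×(-20) and ×(-15), subtract): 625·a = 0.850 → a = ∂h/∂x = +0.001360
Back-substitute: b = ∂h/∂y = +0.001600.
|∇h| = √(0.001360² + 0.001600²) = 0.0021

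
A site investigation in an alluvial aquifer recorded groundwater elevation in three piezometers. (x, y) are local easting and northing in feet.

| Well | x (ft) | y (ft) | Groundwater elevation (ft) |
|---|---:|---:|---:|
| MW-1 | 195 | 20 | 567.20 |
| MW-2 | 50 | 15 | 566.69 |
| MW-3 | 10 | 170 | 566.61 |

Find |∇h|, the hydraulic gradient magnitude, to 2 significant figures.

Differences from MW-1: to MW-2 (Δx, Δy, Δh) = (-145, -5, -0.51); to MW-3 = (-185, 150, -0.59).
Solve a·Δx + b·Δy = Δh: det = (-145)·150 − (-185)·(-5) = -22675.
∂h/∂x = [(-0.51)·150 − (-0.59)·(-5)] / -22675 = +0.003504
∂h/∂y = [(-145)·(-0.59) − (-185)·(-0.51)] / -22675 = +0.0003881
|∇h| = √(0.003504² + 0.0003881²) = 0.003525

0.0035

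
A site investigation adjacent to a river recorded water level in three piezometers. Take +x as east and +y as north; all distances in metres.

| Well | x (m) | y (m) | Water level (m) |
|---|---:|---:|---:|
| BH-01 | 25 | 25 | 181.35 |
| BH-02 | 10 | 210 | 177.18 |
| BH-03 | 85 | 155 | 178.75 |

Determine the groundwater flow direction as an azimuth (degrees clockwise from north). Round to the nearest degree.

348°

Taking BH-01 as reference: BH-02−BH-01 = (-15, 185, -4.17); BH-03−BH-01 = (60, 130, -2.60).
Solve a·Δx + b·Δy = Δh: det = (-15)·130 − 60·185 = -13050.
∂h/∂x = [(-4.17)·130 − (-2.60)·185] / -13050 = +0.004682
∂h/∂y = [(-15)·(-2.60) − 60·(-4.17)] / -13050 = -0.02216
Flow direction (−∇h) has components (-0.004682 E, +0.02216 N).
Azimuth = atan2(E, N) = atan2(-0.004682, +0.02216) = 348.1° ≈ 348°.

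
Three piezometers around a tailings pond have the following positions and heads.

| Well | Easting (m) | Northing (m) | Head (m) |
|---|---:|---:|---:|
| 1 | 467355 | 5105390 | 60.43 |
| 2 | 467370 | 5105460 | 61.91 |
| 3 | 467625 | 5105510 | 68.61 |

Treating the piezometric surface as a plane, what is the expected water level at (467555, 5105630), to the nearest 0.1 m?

With h = a·x + b·y + c and 1 as origin, the differences give:
  15·a + 70·b = +1.48
  270·a + 120·b = +8.18
Eliminate b (×120 and ×70, subtract): -17100·a = -395.000 → a = ∂h/∂x = +0.02310
Back-substitute: b = ∂h/∂y = +0.01619.
h(467555, 5105630) = 60.43 + (+0.02310)·(200) + (+0.01619)·(240) = 60.43 +4.620 +3.886 = 68.936 m.

68.9 m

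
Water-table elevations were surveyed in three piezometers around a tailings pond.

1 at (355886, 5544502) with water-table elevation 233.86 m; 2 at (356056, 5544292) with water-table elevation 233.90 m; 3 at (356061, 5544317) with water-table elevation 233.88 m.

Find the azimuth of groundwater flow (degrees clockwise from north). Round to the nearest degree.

042°

Differences from 1: to 2 (Δx, Δy, Δh) = (170, -210, +0.04); to 3 = (175, -185, +0.02).
Determinant of the coordinate differences = 170·(-185) − 175·(-210) = 5300.
∂h/∂x = [(+0.04)·(-185) − (+0.02)·(-210)] / 5300 = -0.0006038
∂h/∂y = [170·(+0.02) − 175·(+0.04)] / 5300 = -0.0006792
Flow direction (−∇h) has components (+0.0006038 E, +0.0006792 N).
Azimuth = atan2(E, N) = atan2(+0.0006038, +0.0006792) = 41.6° ≈ 042°.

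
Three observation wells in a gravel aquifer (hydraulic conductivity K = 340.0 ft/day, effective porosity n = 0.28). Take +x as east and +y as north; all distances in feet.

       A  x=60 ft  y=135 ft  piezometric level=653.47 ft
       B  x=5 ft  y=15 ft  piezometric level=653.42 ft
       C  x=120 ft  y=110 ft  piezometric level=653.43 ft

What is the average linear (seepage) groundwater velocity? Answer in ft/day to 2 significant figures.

Differences from A: to B (Δx, Δy, Δh) = (-55, -120, -0.05); to C = (60, -25, -0.04).
Solve a·Δx + b·Δy = Δh: det = (-55)·(-25) − 60·(-120) = 8575.
∂h/∂x = [(-0.05)·(-25) − (-0.04)·(-120)] / 8575 = -0.0004140
∂h/∂y = [(-55)·(-0.04) − 60·(-0.05)] / 8575 = +0.0006064
|∇h| = √(-0.0004140² + 0.0006064²) = 0.0007342
Seepage velocity v = K·i/n = 340.0 × 0.0007342 / 0.28 = 0.8915 ft/day.

0.89 ft/day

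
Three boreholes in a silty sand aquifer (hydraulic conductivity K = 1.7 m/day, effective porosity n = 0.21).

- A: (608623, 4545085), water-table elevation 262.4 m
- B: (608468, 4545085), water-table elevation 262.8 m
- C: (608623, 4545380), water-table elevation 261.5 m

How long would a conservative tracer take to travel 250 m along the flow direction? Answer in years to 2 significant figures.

21 years

∂h/∂x = (262.8 − 262.4) / (608468 − 608623) = -0.002581
∂h/∂y = (261.5 − 262.4) / (4545380 − 4545085) = -0.003051
|∇h| = √(-0.002581² + -0.003051²) = 0.003996
Seepage velocity v = K·i/n = 1.7 × 0.003996 / 0.21 = 0.03235 m/day.
t = 250 / 0.03235 = 7728 days = 21.2 years.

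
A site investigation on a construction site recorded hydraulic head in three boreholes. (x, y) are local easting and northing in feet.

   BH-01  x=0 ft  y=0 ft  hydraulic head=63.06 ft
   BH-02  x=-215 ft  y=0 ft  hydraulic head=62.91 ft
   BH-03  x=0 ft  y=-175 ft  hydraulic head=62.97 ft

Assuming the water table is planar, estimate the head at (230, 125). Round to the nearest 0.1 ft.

63.3 ft

∂h/∂x = (62.91 − 63.06) / (-215 − 0) = +0.0006977
∂h/∂y = (62.97 − 63.06) / (-175 − 0) = +0.0005143
h(230, 125) = 63.06 + (+0.0006977)·(230) + (+0.0005143)·(125) = 63.06 +0.160 +0.064 = 63.285 ft.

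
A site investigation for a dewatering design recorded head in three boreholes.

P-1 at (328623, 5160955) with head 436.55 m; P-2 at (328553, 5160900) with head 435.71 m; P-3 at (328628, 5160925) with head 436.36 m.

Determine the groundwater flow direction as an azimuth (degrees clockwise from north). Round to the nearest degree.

Differences from P-1: to P-2 (Δx, Δy, Δh) = (-70, -55, -0.84); to P-3 = (5, -30, -0.19).
Determinant of the coordinate differences = (-70)·(-30) − 5·(-55) = 2375.
∂h/∂x = [(-0.84)·(-30) − (-0.19)·(-55)] / 2375 = +0.006211
∂h/∂y = [(-70)·(-0.19) − 5·(-0.84)] / 2375 = +0.007368
Flow direction (−∇h) has components (-0.006211 E, -0.007368 N).
Azimuth = atan2(E, N) = atan2(-0.006211, -0.007368) = 220.1° ≈ 220°.

220°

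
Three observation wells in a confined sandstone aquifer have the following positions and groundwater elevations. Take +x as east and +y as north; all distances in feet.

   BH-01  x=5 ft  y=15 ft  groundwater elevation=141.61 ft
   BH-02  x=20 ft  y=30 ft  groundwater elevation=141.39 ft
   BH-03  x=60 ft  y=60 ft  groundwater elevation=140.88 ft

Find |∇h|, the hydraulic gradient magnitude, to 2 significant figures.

0.010

Differences from BH-01: to BH-02 (Δx, Δy, Δh) = (15, 15, -0.22); to BH-03 = (55, 45, -0.73).
Determinant of the coordinate differences = 15·45 − 55·15 = -150.
∂h/∂x = [(-0.22)·45 − (-0.73)·15] / -150 = -0.007000
∂h/∂y = [15·(-0.73) − 55·(-0.22)] / -150 = -0.007667
|∇h| = √(-0.007000² + -0.007667²) = 0.01038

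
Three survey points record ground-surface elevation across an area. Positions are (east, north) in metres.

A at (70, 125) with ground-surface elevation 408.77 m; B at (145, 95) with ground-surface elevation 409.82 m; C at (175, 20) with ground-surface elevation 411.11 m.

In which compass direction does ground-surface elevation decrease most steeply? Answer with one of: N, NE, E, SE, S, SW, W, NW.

With z = a·x + b·y + c and A as origin, the differences give:
  75·a + (-30)·b = +1.05
  105·a + (-105)·b = +2.34
Eliminate b (×(-105) and ×(-30), subtract): -4725·a = -40.050 → a = ∂z/∂x = +0.008476
Back-substitute: b = ∂z/∂y = -0.01381.
Steepest decrease is along −∇f = (-0.008476 E, +0.01381 N) → northwest.

NW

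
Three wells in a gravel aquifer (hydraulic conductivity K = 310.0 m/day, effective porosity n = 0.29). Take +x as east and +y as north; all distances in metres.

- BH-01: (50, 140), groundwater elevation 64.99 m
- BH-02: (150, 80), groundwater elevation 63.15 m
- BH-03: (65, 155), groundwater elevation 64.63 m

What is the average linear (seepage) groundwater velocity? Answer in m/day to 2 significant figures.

22 m/day

With h = a·x + b·y + c and BH-01 as origin, the differences give:
  100·a + (-60)·b = -1.84
  15·a + 15·b = -0.36
Eliminate b (×15 and ×(-60), subtract): 2400·a = -49.200 → a = ∂h/∂x = -0.02050
Back-substitute: b = ∂h/∂y = -0.003500.
|∇h| = √(-0.02050² + -0.003500²) = 0.0208
Seepage velocity v = K·i/n = 310.0 × 0.0208 / 0.29 = 22.23 m/day.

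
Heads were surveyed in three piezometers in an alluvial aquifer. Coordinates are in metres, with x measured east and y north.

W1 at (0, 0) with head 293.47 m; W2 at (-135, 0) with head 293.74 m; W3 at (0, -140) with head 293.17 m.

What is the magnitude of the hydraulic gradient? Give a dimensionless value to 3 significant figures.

0.00293

∂h/∂x = (293.74 − 293.47) / (-135 − 0) = -0.002000
∂h/∂y = (293.17 − 293.47) / (-140 − 0) = +0.002143
|∇h| = √(-0.002000² + 0.002143²) = 0.002931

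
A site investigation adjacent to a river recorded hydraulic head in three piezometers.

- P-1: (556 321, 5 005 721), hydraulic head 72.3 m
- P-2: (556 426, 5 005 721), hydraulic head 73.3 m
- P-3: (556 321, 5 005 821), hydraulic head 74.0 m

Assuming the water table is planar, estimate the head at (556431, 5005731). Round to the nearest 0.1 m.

∂h/∂x = (73.3 − 72.3) / (556426 − 556321) = +0.009524
∂h/∂y = (74.0 − 72.3) / (5005821 − 5005721) = +0.01700
h(556431, 5005731) = 72.3 + (+0.009524)·(110) + (+0.01700)·(10) = 72.3 +1.048 +0.170 = 73.518 m.

73.5 m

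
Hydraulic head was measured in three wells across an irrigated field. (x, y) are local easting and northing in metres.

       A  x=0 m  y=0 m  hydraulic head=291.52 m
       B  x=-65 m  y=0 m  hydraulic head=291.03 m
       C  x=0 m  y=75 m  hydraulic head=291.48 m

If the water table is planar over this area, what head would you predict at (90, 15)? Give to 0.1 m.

292.2 m

∂h/∂x = (291.03 − 291.52) / (-65 − 0) = +0.007538
∂h/∂y = (291.48 − 291.52) / (75 − 0) = -0.0005333
h(90, 15) = 291.52 + (+0.007538)·(90) + (-0.0005333)·(15) = 291.52 +0.678 -0.008 = 292.190 m.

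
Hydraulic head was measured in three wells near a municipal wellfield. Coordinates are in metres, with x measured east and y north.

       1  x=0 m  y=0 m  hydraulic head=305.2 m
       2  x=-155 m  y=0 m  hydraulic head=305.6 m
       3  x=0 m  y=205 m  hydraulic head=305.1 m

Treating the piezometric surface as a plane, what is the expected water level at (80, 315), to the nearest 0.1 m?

304.8 m

∂h/∂x = (305.6 − 305.2) / (-155 − 0) = -0.002581
∂h/∂y = (305.1 − 305.2) / (205 − 0) = -0.0004878
h(80, 315) = 305.2 + (-0.002581)·(80) + (-0.0004878)·(315) = 305.2 -0.206 -0.154 = 304.840 m.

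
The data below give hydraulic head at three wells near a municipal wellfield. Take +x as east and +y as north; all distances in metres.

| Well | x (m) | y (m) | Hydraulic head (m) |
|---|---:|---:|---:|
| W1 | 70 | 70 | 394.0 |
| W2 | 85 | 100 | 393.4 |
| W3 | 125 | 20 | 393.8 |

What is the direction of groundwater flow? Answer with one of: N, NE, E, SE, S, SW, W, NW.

With h = a·x + b·y + c and W1 as origin, the differences give:
  15·a + 30·b = -0.6
  55·a + (-50)·b = -0.2
Eliminate b (×(-50) and ×30, subtract): -2400·a = 36.00 → a = ∂h/∂x = -0.01500
Back-substitute: b = ∂h/∂y = -0.01250.
Flow = −∇h = (+0.01500 east, +0.01250 north), which points northeast.

NE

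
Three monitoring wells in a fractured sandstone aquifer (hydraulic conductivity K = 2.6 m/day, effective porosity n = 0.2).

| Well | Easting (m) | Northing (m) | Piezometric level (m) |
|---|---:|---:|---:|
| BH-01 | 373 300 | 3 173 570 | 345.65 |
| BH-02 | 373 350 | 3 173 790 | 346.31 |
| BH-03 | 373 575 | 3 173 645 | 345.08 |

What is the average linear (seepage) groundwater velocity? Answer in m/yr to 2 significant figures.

23 m/yr

With h = a·x + b·y + c and BH-01 as origin, the differences give:
  50·a + 220·b = +0.66
  275·a + 75·b = -0.57
Eliminate b (×75 and ×220, subtract): -56750·a = 174.900 → a = ∂h/∂x = -0.003082
Back-substitute: b = ∂h/∂y = +0.003700.
|∇h| = √(-0.003082² + 0.003700²) = 0.004815
Seepage velocity v = K·i/n = 2.6 × 0.004815 / 0.2 = 0.06259 m/day = 22.86 m/yr.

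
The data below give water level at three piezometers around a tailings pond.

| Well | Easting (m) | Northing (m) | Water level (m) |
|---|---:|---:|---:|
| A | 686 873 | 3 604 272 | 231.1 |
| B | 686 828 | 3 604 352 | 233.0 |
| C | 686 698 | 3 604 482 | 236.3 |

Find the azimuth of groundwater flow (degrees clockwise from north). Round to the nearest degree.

170°

Differences from A: to B (Δx, Δy, Δh) = (-45, 80, +1.9); to C = (-175, 210, +5.2).
Solve a·Δx + b·Δy = Δh: det = (-45)·210 − (-175)·80 = 4550.
∂h/∂x = [(+1.9)·210 − (+5.2)·80] / 4550 = -0.003736
∂h/∂y = [(-45)·(+5.2) − (-175)·(+1.9)] / 4550 = +0.02165
Flow direction (−∇h) has components (+0.003736 E, -0.02165 N).
Azimuth = atan2(E, N) = atan2(+0.003736, -0.02165) = 170.2° ≈ 170°.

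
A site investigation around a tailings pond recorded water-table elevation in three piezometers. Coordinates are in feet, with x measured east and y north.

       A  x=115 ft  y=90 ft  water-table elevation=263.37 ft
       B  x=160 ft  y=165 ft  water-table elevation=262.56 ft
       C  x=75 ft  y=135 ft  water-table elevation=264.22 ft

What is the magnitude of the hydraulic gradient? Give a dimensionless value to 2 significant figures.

Differences from A: to B (Δx, Δy, Δh) = (45, 75, -0.81); to C = (-40, 45, +0.85).
Solve a·Δx + b·Δy = Δh: det = 45·45 − (-40)·75 = 5025.
∂h/∂x = [(-0.81)·45 − (+0.85)·75] / 5025 = -0.01994
∂h/∂y = [45·(+0.85) − (-40)·(-0.81)] / 5025 = +0.001164
|∇h| = √(-0.01994² + 0.001164²) = 0.01997

0.020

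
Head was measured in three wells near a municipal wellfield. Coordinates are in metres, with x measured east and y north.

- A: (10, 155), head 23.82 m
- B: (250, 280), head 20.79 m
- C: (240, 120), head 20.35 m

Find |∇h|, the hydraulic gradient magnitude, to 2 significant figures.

0.015

Taking A as reference: B−A = (240, 125, -3.03); C−A = (230, -35, -3.47).
Solve a·Δx + b·Δy = Δh: det = 240·(-35) − 230·125 = -37150.
∂h/∂x = [(-3.03)·(-35) − (-3.47)·125] / -37150 = -0.01453
∂h/∂y = [240·(-3.47) − 230·(-3.03)] / -37150 = +0.003658
|∇h| = √(-0.01453² + 0.003658²) = 0.01498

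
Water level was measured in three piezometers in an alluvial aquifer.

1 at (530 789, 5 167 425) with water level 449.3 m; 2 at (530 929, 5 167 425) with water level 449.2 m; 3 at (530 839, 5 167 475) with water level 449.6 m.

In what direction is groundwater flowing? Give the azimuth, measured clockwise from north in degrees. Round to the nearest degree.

With h = a·x + b·y + c and 1 as origin, the differences give:
  140·a + 0·b = -0.1
  50·a + 50·b = +0.3
Eliminate b (×50 and ×0, subtract): 7000·a = -5.00 → a = ∂h/∂x = -0.0007143
Back-substitute: b = ∂h/∂y = +0.006714.
Flow direction (−∇h) has components (+0.0007143 E, -0.006714 N).
Azimuth = atan2(E, N) = atan2(+0.0007143, -0.006714) = 173.9° ≈ 174°.

174°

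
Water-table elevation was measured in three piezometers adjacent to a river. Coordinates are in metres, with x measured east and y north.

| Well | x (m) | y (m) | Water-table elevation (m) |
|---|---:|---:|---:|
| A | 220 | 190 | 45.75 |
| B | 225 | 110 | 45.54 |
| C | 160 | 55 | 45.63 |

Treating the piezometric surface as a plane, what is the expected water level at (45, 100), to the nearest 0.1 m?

46.1 m

Differences from A: to B (Δx, Δy, Δh) = (5, -80, -0.21); to C = (-60, -135, -0.12).
Determinant of the coordinate differences = 5·(-135) − (-60)·(-80) = -5475.
∂h/∂x = [(-0.21)·(-135) − (-0.12)·(-80)] / -5475 = -0.003425
∂h/∂y = [5·(-0.12) − (-60)·(-0.21)] / -5475 = +0.002411
h(45, 100) = 45.75 + (-0.003425)·(-175) + (+0.002411)·(-90) = 45.75 +0.599 -0.217 = 46.132 m.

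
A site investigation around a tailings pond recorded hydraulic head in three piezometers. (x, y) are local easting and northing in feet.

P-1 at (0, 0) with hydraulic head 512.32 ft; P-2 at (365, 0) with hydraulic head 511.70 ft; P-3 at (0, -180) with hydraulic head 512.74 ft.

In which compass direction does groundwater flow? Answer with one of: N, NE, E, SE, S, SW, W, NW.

NE

∂h/∂x = (511.70 − 512.32) / (365 − 0) = -0.001699
∂h/∂y = (512.74 − 512.32) / (-180 − 0) = -0.002333
Flow = −∇h = (+0.001699 east, +0.002333 north), which points northeast.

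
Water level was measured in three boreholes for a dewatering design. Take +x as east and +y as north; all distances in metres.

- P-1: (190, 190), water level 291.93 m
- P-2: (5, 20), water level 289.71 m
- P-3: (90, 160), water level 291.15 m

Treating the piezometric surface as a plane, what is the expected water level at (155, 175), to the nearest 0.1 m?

With h = a·x + b·y + c and P-1 as origin, the differences give:
  (-185)·a + (-170)·b = -2.22
  (-100)·a + (-30)·b = -0.78
Eliminate b (×(-30) and ×(-170), subtract): -11450·a = -66.000 → a = ∂h/∂x = +0.005764
Back-substitute: b = ∂h/∂y = +0.006786.
h(155, 175) = 291.93 + (+0.005764)·(-35) + (+0.006786)·(-15) = 291.93 -0.202 -0.102 = 291.626 m.

291.6 m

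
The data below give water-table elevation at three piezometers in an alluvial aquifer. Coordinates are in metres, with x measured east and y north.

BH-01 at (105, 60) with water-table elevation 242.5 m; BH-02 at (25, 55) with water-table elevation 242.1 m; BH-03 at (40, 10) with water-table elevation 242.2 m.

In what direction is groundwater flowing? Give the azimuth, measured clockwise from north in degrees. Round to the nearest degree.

276°

Differences from BH-01: to BH-02 (Δx, Δy, Δh) = (-80, -5, -0.4); to BH-03 = (-65, -50, -0.3).
Solve a·Δx + b·Δy = Δh: det = (-80)·(-50) − (-65)·(-5) = 3675.
∂h/∂x = [(-0.4)·(-50) − (-0.3)·(-5)] / 3675 = +0.005034
∂h/∂y = [(-80)·(-0.3) − (-65)·(-0.4)] / 3675 = -0.0005442
Flow direction (−∇h) has components (-0.005034 E, +0.0005442 N).
Azimuth = atan2(E, N) = atan2(-0.005034, +0.0005442) = 276.2° ≈ 276°.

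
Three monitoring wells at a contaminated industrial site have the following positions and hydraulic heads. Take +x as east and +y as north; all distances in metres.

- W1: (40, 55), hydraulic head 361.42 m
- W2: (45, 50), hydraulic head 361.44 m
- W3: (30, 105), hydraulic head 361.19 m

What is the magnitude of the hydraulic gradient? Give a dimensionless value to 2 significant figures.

Taking W1 as reference: W2−W1 = (5, -5, +0.02); W3−W1 = (-10, 50, -0.23).
Determinant of the coordinate differences = 5·50 − (-10)·(-5) = 200.
∂h/∂x = [(+0.02)·50 − (-0.23)·(-5)] / 200 = -0.0007500
∂h/∂y = [5·(-0.23) − (-10)·(+0.02)] / 200 = -0.004750
|∇h| = √(-0.0007500² + -0.004750²) = 0.004809

0.0048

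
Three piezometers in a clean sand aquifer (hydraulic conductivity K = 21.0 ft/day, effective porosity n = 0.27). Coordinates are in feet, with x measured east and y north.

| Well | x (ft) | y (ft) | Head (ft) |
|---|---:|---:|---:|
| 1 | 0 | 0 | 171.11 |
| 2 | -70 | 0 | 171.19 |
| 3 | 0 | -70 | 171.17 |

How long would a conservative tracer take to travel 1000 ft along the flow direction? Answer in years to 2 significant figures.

25 years

∂h/∂x = (171.19 − 171.11) / (-70 − 0) = -0.001143
∂h/∂y = (171.17 − 171.11) / (-70 − 0) = -0.0008571
|∇h| = √(-0.001143² + -0.0008571²) = 0.001429
Seepage velocity v = K·i/n = 21.0 × 0.001429 / 0.27 = 0.1111 ft/day.
t = 1000 / 0.1111 = 9001 days = 24.6 years.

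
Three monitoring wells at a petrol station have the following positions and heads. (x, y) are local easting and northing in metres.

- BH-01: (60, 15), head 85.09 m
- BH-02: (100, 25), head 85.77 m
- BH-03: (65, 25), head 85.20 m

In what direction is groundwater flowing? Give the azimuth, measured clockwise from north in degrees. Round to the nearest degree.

With h = a·x + b·y + c and BH-01 as origin, the differences give:
  40·a + 10·b = +0.68
  5·a + 10·b = +0.11
Eliminate b (×10 and ×10, subtract): 350·a = 5.700 → a = ∂h/∂x = +0.01629
Back-substitute: b = ∂h/∂y = +0.002857.
Flow direction (−∇h) has components (-0.01629 E, -0.002857 N).
Azimuth = atan2(E, N) = atan2(-0.01629, -0.002857) = 260.0° ≈ 260°.

260°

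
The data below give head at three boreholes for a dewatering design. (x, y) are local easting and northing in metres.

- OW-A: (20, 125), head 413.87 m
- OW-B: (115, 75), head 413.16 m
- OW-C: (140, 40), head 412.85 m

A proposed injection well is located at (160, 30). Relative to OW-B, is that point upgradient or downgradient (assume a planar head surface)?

With h = a·x + b·y + c and OW-A as origin, the differences give:
  95·a + (-50)·b = -0.71
  120·a + (-85)·b = -1.02
Eliminate b (×(-85) and ×(-50), subtract): -2075·a = 9.350 → a = ∂h/∂x = -0.004506
Back-substitute: b = ∂h/∂y = +0.005639.
Head at (160, 30) = 413.87 + (-0.004506)·(140) + (+0.005639)·(-95) = 412.70 m.
That is lower than the 413.16 m at OW-B, so the point is downgradient.

downgradient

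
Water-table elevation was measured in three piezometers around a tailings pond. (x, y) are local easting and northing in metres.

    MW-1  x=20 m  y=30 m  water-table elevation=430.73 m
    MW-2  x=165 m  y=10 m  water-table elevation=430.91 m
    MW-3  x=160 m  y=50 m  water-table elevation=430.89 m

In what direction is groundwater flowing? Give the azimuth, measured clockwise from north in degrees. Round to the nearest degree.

With h = a·x + b·y + c and MW-1 as origin, the differences give:
  145·a + (-20)·b = +0.18
  140·a + 20·b = +0.16
Eliminate b (×20 and ×(-20), subtract): 5700·a = 6.800 → a = ∂h/∂x = +0.001193
Back-substitute: b = ∂h/∂y = -0.0003509.
Flow direction (−∇h) has components (-0.001193 E, +0.0003509 N).
Azimuth = atan2(E, N) = atan2(-0.001193, +0.0003509) = 286.4° ≈ 286°.

286°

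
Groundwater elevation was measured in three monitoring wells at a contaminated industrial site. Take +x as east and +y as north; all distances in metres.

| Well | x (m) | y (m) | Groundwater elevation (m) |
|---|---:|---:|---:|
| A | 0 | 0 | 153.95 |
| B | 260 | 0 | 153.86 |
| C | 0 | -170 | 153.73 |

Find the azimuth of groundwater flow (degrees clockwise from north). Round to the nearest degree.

165°

∂h/∂x = (153.86 − 153.95) / (260 − 0) = -0.0003462
∂h/∂y = (153.73 − 153.95) / (-170 − 0) = +0.001294
Flow direction (−∇h) has components (+0.0003462 E, -0.001294 N).
Azimuth = atan2(E, N) = atan2(+0.0003462, -0.001294) = 165.0° ≈ 165°.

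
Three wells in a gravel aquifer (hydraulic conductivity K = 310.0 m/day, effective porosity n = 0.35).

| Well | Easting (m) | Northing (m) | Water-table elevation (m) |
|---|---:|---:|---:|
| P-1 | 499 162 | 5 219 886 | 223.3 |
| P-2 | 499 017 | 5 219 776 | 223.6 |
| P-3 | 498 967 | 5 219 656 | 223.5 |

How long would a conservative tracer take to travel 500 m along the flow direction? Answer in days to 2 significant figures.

120 days

Differences from P-1: to P-2 (Δx, Δy, Δh) = (-145, -110, +0.3); to P-3 = (-195, -230, +0.2).
Determinant of the coordinate differences = (-145)·(-230) − (-195)·(-110) = 11900.
∂h/∂x = [(+0.3)·(-230) − (+0.2)·(-110)] / 11900 = -0.003950
∂h/∂y = [(-145)·(+0.2) − (-195)·(+0.3)] / 11900 = +0.002479
|∇h| = √(-0.003950² + 0.002479²) = 0.004663
Seepage velocity v = K·i/n = 310.0 × 0.004663 / 0.35 = 4.13 m/day.
t = 500 / 4.13 = 121.1 days.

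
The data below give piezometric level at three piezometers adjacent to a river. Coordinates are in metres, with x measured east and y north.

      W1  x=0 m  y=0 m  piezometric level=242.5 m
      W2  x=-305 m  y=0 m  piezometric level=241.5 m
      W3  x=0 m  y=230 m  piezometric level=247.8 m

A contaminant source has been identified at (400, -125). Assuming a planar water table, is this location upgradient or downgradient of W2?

∂h/∂x = (241.5 − 242.5) / (-305 − 0) = +0.003279
∂h/∂y = (247.8 − 242.5) / (230 − 0) = +0.02304
Head at (400, -125) = 242.5 + (+0.003279)·(400) + (+0.02304)·(-125) = 240.93 m.
That is lower than the 241.5 m at W2, so the point is downgradient.

downgradient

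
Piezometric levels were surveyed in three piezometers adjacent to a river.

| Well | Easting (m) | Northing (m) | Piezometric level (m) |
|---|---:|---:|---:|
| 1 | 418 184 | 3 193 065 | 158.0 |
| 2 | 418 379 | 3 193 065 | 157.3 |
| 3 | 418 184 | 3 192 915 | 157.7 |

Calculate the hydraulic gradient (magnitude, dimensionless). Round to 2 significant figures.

∂h/∂x = (157.3 − 158.0) / (418379 − 418184) = -0.003590
∂h/∂y = (157.7 − 158.0) / (3192915 − 3193065) = +0.002000
|∇h| = √(-0.003590² + 0.002000²) = 0.00411

0.0041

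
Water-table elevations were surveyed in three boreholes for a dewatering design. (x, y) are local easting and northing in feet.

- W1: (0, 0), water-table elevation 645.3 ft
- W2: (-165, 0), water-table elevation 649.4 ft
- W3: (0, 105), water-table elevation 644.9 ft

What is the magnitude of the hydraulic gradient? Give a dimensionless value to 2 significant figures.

0.025

∂h/∂x = (649.4 − 645.3) / (-165 − 0) = -0.02485
∂h/∂y = (644.9 − 645.3) / (105 − 0) = -0.003810
|∇h| = √(-0.02485² + -0.003810²) = 0.02514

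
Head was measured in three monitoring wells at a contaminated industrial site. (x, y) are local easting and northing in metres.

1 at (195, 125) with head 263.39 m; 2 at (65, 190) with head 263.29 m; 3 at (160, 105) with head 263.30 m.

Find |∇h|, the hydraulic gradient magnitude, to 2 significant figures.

0.0023

Differences from 1: to 2 (Δx, Δy, Δh) = (-130, 65, -0.10); to 3 = (-35, -20, -0.09).
Solve a·Δx + b·Δy = Δh: det = (-130)·(-20) − (-35)·65 = 4875.
∂h/∂x = [(-0.10)·(-20) − (-0.09)·65] / 4875 = +0.001610
∂h/∂y = [(-130)·(-0.09) − (-35)·(-0.10)] / 4875 = +0.001682
|∇h| = √(0.001610² + 0.001682²) = 0.002328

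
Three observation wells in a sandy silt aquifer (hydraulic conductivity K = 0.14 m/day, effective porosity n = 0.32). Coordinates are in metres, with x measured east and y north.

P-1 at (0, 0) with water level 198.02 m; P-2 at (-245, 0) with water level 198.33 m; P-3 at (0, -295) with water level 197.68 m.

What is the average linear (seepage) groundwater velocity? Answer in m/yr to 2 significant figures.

∂h/∂x = (198.33 − 198.02) / (-245 − 0) = -0.001265
∂h/∂y = (197.68 − 198.02) / (-295 − 0) = +0.001153
|∇h| = √(-0.001265² + 0.001153²) = 0.001712
Seepage velocity v = K·i/n = 0.14 × 0.001712 / 0.32 = 0.000749 m/day = 0.2736 m/yr.

0.27 m/yr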